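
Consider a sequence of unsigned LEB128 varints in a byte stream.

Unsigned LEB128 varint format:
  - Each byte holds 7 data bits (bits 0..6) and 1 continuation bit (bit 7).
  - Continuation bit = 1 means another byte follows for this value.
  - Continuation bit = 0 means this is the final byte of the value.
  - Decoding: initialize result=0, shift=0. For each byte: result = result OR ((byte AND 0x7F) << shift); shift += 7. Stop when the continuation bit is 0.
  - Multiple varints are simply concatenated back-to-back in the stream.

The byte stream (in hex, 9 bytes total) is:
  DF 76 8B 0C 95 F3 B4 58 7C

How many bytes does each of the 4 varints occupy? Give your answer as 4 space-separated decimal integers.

Answer: 2 2 4 1

Derivation:
  byte[0]=0xDF cont=1 payload=0x5F=95: acc |= 95<<0 -> acc=95 shift=7
  byte[1]=0x76 cont=0 payload=0x76=118: acc |= 118<<7 -> acc=15199 shift=14 [end]
Varint 1: bytes[0:2] = DF 76 -> value 15199 (2 byte(s))
  byte[2]=0x8B cont=1 payload=0x0B=11: acc |= 11<<0 -> acc=11 shift=7
  byte[3]=0x0C cont=0 payload=0x0C=12: acc |= 12<<7 -> acc=1547 shift=14 [end]
Varint 2: bytes[2:4] = 8B 0C -> value 1547 (2 byte(s))
  byte[4]=0x95 cont=1 payload=0x15=21: acc |= 21<<0 -> acc=21 shift=7
  byte[5]=0xF3 cont=1 payload=0x73=115: acc |= 115<<7 -> acc=14741 shift=14
  byte[6]=0xB4 cont=1 payload=0x34=52: acc |= 52<<14 -> acc=866709 shift=21
  byte[7]=0x58 cont=0 payload=0x58=88: acc |= 88<<21 -> acc=185416085 shift=28 [end]
Varint 3: bytes[4:8] = 95 F3 B4 58 -> value 185416085 (4 byte(s))
  byte[8]=0x7C cont=0 payload=0x7C=124: acc |= 124<<0 -> acc=124 shift=7 [end]
Varint 4: bytes[8:9] = 7C -> value 124 (1 byte(s))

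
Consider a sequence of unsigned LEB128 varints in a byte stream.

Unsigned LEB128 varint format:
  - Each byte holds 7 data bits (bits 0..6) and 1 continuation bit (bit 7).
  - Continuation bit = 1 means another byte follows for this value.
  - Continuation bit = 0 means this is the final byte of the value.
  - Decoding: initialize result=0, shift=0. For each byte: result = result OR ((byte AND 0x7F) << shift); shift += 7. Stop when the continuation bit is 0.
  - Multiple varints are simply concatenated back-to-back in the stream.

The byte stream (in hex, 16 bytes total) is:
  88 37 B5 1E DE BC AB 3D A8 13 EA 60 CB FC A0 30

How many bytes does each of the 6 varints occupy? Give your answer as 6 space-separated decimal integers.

Answer: 2 2 4 2 2 4

Derivation:
  byte[0]=0x88 cont=1 payload=0x08=8: acc |= 8<<0 -> acc=8 shift=7
  byte[1]=0x37 cont=0 payload=0x37=55: acc |= 55<<7 -> acc=7048 shift=14 [end]
Varint 1: bytes[0:2] = 88 37 -> value 7048 (2 byte(s))
  byte[2]=0xB5 cont=1 payload=0x35=53: acc |= 53<<0 -> acc=53 shift=7
  byte[3]=0x1E cont=0 payload=0x1E=30: acc |= 30<<7 -> acc=3893 shift=14 [end]
Varint 2: bytes[2:4] = B5 1E -> value 3893 (2 byte(s))
  byte[4]=0xDE cont=1 payload=0x5E=94: acc |= 94<<0 -> acc=94 shift=7
  byte[5]=0xBC cont=1 payload=0x3C=60: acc |= 60<<7 -> acc=7774 shift=14
  byte[6]=0xAB cont=1 payload=0x2B=43: acc |= 43<<14 -> acc=712286 shift=21
  byte[7]=0x3D cont=0 payload=0x3D=61: acc |= 61<<21 -> acc=128638558 shift=28 [end]
Varint 3: bytes[4:8] = DE BC AB 3D -> value 128638558 (4 byte(s))
  byte[8]=0xA8 cont=1 payload=0x28=40: acc |= 40<<0 -> acc=40 shift=7
  byte[9]=0x13 cont=0 payload=0x13=19: acc |= 19<<7 -> acc=2472 shift=14 [end]
Varint 4: bytes[8:10] = A8 13 -> value 2472 (2 byte(s))
  byte[10]=0xEA cont=1 payload=0x6A=106: acc |= 106<<0 -> acc=106 shift=7
  byte[11]=0x60 cont=0 payload=0x60=96: acc |= 96<<7 -> acc=12394 shift=14 [end]
Varint 5: bytes[10:12] = EA 60 -> value 12394 (2 byte(s))
  byte[12]=0xCB cont=1 payload=0x4B=75: acc |= 75<<0 -> acc=75 shift=7
  byte[13]=0xFC cont=1 payload=0x7C=124: acc |= 124<<7 -> acc=15947 shift=14
  byte[14]=0xA0 cont=1 payload=0x20=32: acc |= 32<<14 -> acc=540235 shift=21
  byte[15]=0x30 cont=0 payload=0x30=48: acc |= 48<<21 -> acc=101203531 shift=28 [end]
Varint 6: bytes[12:16] = CB FC A0 30 -> value 101203531 (4 byte(s))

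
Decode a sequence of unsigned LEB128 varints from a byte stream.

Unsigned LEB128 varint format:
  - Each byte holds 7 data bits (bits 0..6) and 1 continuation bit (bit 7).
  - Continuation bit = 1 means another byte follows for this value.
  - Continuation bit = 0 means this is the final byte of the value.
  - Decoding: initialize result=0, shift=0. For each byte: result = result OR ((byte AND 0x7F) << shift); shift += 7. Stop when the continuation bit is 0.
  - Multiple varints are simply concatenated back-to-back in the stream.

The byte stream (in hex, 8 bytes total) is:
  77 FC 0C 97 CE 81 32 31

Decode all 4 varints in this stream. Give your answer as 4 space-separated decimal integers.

  byte[0]=0x77 cont=0 payload=0x77=119: acc |= 119<<0 -> acc=119 shift=7 [end]
Varint 1: bytes[0:1] = 77 -> value 119 (1 byte(s))
  byte[1]=0xFC cont=1 payload=0x7C=124: acc |= 124<<0 -> acc=124 shift=7
  byte[2]=0x0C cont=0 payload=0x0C=12: acc |= 12<<7 -> acc=1660 shift=14 [end]
Varint 2: bytes[1:3] = FC 0C -> value 1660 (2 byte(s))
  byte[3]=0x97 cont=1 payload=0x17=23: acc |= 23<<0 -> acc=23 shift=7
  byte[4]=0xCE cont=1 payload=0x4E=78: acc |= 78<<7 -> acc=10007 shift=14
  byte[5]=0x81 cont=1 payload=0x01=1: acc |= 1<<14 -> acc=26391 shift=21
  byte[6]=0x32 cont=0 payload=0x32=50: acc |= 50<<21 -> acc=104883991 shift=28 [end]
Varint 3: bytes[3:7] = 97 CE 81 32 -> value 104883991 (4 byte(s))
  byte[7]=0x31 cont=0 payload=0x31=49: acc |= 49<<0 -> acc=49 shift=7 [end]
Varint 4: bytes[7:8] = 31 -> value 49 (1 byte(s))

Answer: 119 1660 104883991 49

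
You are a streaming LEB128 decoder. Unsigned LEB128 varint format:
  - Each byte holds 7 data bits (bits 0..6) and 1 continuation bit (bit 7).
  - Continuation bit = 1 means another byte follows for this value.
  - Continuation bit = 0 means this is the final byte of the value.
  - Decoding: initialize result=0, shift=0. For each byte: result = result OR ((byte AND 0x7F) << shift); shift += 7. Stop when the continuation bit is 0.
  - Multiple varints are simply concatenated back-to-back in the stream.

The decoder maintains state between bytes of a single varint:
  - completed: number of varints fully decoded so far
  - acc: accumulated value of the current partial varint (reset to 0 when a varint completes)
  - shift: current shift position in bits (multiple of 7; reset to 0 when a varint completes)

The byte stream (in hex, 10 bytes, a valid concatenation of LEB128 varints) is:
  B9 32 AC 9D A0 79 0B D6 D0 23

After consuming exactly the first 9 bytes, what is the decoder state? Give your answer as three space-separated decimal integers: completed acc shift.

byte[0]=0xB9 cont=1 payload=0x39: acc |= 57<<0 -> completed=0 acc=57 shift=7
byte[1]=0x32 cont=0 payload=0x32: varint #1 complete (value=6457); reset -> completed=1 acc=0 shift=0
byte[2]=0xAC cont=1 payload=0x2C: acc |= 44<<0 -> completed=1 acc=44 shift=7
byte[3]=0x9D cont=1 payload=0x1D: acc |= 29<<7 -> completed=1 acc=3756 shift=14
byte[4]=0xA0 cont=1 payload=0x20: acc |= 32<<14 -> completed=1 acc=528044 shift=21
byte[5]=0x79 cont=0 payload=0x79: varint #2 complete (value=254283436); reset -> completed=2 acc=0 shift=0
byte[6]=0x0B cont=0 payload=0x0B: varint #3 complete (value=11); reset -> completed=3 acc=0 shift=0
byte[7]=0xD6 cont=1 payload=0x56: acc |= 86<<0 -> completed=3 acc=86 shift=7
byte[8]=0xD0 cont=1 payload=0x50: acc |= 80<<7 -> completed=3 acc=10326 shift=14

Answer: 3 10326 14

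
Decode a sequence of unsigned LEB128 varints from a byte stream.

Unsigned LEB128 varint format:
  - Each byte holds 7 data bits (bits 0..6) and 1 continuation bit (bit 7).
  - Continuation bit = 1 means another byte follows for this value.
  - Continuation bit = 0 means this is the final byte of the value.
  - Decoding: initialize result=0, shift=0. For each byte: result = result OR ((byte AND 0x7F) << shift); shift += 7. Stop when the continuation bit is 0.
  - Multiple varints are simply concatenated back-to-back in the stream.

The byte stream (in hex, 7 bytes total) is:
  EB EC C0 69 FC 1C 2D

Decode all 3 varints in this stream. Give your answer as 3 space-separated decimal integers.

Answer: 221263467 3708 45

Derivation:
  byte[0]=0xEB cont=1 payload=0x6B=107: acc |= 107<<0 -> acc=107 shift=7
  byte[1]=0xEC cont=1 payload=0x6C=108: acc |= 108<<7 -> acc=13931 shift=14
  byte[2]=0xC0 cont=1 payload=0x40=64: acc |= 64<<14 -> acc=1062507 shift=21
  byte[3]=0x69 cont=0 payload=0x69=105: acc |= 105<<21 -> acc=221263467 shift=28 [end]
Varint 1: bytes[0:4] = EB EC C0 69 -> value 221263467 (4 byte(s))
  byte[4]=0xFC cont=1 payload=0x7C=124: acc |= 124<<0 -> acc=124 shift=7
  byte[5]=0x1C cont=0 payload=0x1C=28: acc |= 28<<7 -> acc=3708 shift=14 [end]
Varint 2: bytes[4:6] = FC 1C -> value 3708 (2 byte(s))
  byte[6]=0x2D cont=0 payload=0x2D=45: acc |= 45<<0 -> acc=45 shift=7 [end]
Varint 3: bytes[6:7] = 2D -> value 45 (1 byte(s))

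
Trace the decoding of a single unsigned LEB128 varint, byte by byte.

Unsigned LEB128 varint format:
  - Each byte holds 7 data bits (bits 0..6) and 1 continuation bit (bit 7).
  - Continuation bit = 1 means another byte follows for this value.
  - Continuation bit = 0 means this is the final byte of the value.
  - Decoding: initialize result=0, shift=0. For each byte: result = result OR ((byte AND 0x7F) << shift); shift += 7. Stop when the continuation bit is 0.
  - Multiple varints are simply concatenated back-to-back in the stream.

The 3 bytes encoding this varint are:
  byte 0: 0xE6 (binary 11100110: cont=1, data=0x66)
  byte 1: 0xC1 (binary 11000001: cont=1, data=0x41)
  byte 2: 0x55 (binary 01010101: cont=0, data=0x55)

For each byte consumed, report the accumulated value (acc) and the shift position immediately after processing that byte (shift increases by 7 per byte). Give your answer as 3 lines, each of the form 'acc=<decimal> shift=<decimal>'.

byte 0=0xE6: payload=0x66=102, contrib = 102<<0 = 102; acc -> 102, shift -> 7
byte 1=0xC1: payload=0x41=65, contrib = 65<<7 = 8320; acc -> 8422, shift -> 14
byte 2=0x55: payload=0x55=85, contrib = 85<<14 = 1392640; acc -> 1401062, shift -> 21

Answer: acc=102 shift=7
acc=8422 shift=14
acc=1401062 shift=21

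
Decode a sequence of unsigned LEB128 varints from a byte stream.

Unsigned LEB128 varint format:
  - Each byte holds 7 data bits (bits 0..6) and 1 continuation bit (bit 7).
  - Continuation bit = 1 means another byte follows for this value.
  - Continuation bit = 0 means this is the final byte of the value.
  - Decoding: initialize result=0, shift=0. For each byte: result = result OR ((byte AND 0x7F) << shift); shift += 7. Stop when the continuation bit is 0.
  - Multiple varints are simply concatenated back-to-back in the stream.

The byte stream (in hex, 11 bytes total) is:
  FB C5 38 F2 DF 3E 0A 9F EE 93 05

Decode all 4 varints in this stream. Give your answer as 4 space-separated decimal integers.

Answer: 926459 1028082 10 10811167

Derivation:
  byte[0]=0xFB cont=1 payload=0x7B=123: acc |= 123<<0 -> acc=123 shift=7
  byte[1]=0xC5 cont=1 payload=0x45=69: acc |= 69<<7 -> acc=8955 shift=14
  byte[2]=0x38 cont=0 payload=0x38=56: acc |= 56<<14 -> acc=926459 shift=21 [end]
Varint 1: bytes[0:3] = FB C5 38 -> value 926459 (3 byte(s))
  byte[3]=0xF2 cont=1 payload=0x72=114: acc |= 114<<0 -> acc=114 shift=7
  byte[4]=0xDF cont=1 payload=0x5F=95: acc |= 95<<7 -> acc=12274 shift=14
  byte[5]=0x3E cont=0 payload=0x3E=62: acc |= 62<<14 -> acc=1028082 shift=21 [end]
Varint 2: bytes[3:6] = F2 DF 3E -> value 1028082 (3 byte(s))
  byte[6]=0x0A cont=0 payload=0x0A=10: acc |= 10<<0 -> acc=10 shift=7 [end]
Varint 3: bytes[6:7] = 0A -> value 10 (1 byte(s))
  byte[7]=0x9F cont=1 payload=0x1F=31: acc |= 31<<0 -> acc=31 shift=7
  byte[8]=0xEE cont=1 payload=0x6E=110: acc |= 110<<7 -> acc=14111 shift=14
  byte[9]=0x93 cont=1 payload=0x13=19: acc |= 19<<14 -> acc=325407 shift=21
  byte[10]=0x05 cont=0 payload=0x05=5: acc |= 5<<21 -> acc=10811167 shift=28 [end]
Varint 4: bytes[7:11] = 9F EE 93 05 -> value 10811167 (4 byte(s))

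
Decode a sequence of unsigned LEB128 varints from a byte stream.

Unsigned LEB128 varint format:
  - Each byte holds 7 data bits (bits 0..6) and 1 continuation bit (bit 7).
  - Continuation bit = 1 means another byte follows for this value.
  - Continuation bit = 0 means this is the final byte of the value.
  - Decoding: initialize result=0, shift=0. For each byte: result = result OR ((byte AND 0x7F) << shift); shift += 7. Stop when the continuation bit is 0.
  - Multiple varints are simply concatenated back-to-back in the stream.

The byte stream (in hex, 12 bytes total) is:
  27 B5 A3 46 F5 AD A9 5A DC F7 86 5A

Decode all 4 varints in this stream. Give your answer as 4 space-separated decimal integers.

  byte[0]=0x27 cont=0 payload=0x27=39: acc |= 39<<0 -> acc=39 shift=7 [end]
Varint 1: bytes[0:1] = 27 -> value 39 (1 byte(s))
  byte[1]=0xB5 cont=1 payload=0x35=53: acc |= 53<<0 -> acc=53 shift=7
  byte[2]=0xA3 cont=1 payload=0x23=35: acc |= 35<<7 -> acc=4533 shift=14
  byte[3]=0x46 cont=0 payload=0x46=70: acc |= 70<<14 -> acc=1151413 shift=21 [end]
Varint 2: bytes[1:4] = B5 A3 46 -> value 1151413 (3 byte(s))
  byte[4]=0xF5 cont=1 payload=0x75=117: acc |= 117<<0 -> acc=117 shift=7
  byte[5]=0xAD cont=1 payload=0x2D=45: acc |= 45<<7 -> acc=5877 shift=14
  byte[6]=0xA9 cont=1 payload=0x29=41: acc |= 41<<14 -> acc=677621 shift=21
  byte[7]=0x5A cont=0 payload=0x5A=90: acc |= 90<<21 -> acc=189421301 shift=28 [end]
Varint 3: bytes[4:8] = F5 AD A9 5A -> value 189421301 (4 byte(s))
  byte[8]=0xDC cont=1 payload=0x5C=92: acc |= 92<<0 -> acc=92 shift=7
  byte[9]=0xF7 cont=1 payload=0x77=119: acc |= 119<<7 -> acc=15324 shift=14
  byte[10]=0x86 cont=1 payload=0x06=6: acc |= 6<<14 -> acc=113628 shift=21
  byte[11]=0x5A cont=0 payload=0x5A=90: acc |= 90<<21 -> acc=188857308 shift=28 [end]
Varint 4: bytes[8:12] = DC F7 86 5A -> value 188857308 (4 byte(s))

Answer: 39 1151413 189421301 188857308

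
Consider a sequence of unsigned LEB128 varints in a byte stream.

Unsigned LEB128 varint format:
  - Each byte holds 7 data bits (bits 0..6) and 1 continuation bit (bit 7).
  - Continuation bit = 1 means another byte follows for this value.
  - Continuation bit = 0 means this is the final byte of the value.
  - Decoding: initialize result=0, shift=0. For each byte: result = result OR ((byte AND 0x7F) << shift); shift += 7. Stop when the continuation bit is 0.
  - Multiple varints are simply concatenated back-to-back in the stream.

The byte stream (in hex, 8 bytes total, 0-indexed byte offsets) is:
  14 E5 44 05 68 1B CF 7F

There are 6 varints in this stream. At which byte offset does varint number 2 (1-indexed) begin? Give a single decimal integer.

  byte[0]=0x14 cont=0 payload=0x14=20: acc |= 20<<0 -> acc=20 shift=7 [end]
Varint 1: bytes[0:1] = 14 -> value 20 (1 byte(s))
  byte[1]=0xE5 cont=1 payload=0x65=101: acc |= 101<<0 -> acc=101 shift=7
  byte[2]=0x44 cont=0 payload=0x44=68: acc |= 68<<7 -> acc=8805 shift=14 [end]
Varint 2: bytes[1:3] = E5 44 -> value 8805 (2 byte(s))
  byte[3]=0x05 cont=0 payload=0x05=5: acc |= 5<<0 -> acc=5 shift=7 [end]
Varint 3: bytes[3:4] = 05 -> value 5 (1 byte(s))
  byte[4]=0x68 cont=0 payload=0x68=104: acc |= 104<<0 -> acc=104 shift=7 [end]
Varint 4: bytes[4:5] = 68 -> value 104 (1 byte(s))
  byte[5]=0x1B cont=0 payload=0x1B=27: acc |= 27<<0 -> acc=27 shift=7 [end]
Varint 5: bytes[5:6] = 1B -> value 27 (1 byte(s))
  byte[6]=0xCF cont=1 payload=0x4F=79: acc |= 79<<0 -> acc=79 shift=7
  byte[7]=0x7F cont=0 payload=0x7F=127: acc |= 127<<7 -> acc=16335 shift=14 [end]
Varint 6: bytes[6:8] = CF 7F -> value 16335 (2 byte(s))

Answer: 1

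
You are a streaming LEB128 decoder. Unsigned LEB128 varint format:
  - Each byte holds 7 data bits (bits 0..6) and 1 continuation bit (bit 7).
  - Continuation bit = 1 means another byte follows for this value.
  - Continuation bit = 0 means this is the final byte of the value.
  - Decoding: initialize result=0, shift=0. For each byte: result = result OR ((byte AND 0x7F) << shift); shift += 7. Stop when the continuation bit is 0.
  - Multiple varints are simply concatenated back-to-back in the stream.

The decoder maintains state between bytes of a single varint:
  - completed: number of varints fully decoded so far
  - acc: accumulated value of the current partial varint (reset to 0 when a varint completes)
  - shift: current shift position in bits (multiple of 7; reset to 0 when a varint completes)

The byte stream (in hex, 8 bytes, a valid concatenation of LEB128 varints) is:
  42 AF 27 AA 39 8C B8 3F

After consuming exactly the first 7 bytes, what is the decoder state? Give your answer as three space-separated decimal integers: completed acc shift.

byte[0]=0x42 cont=0 payload=0x42: varint #1 complete (value=66); reset -> completed=1 acc=0 shift=0
byte[1]=0xAF cont=1 payload=0x2F: acc |= 47<<0 -> completed=1 acc=47 shift=7
byte[2]=0x27 cont=0 payload=0x27: varint #2 complete (value=5039); reset -> completed=2 acc=0 shift=0
byte[3]=0xAA cont=1 payload=0x2A: acc |= 42<<0 -> completed=2 acc=42 shift=7
byte[4]=0x39 cont=0 payload=0x39: varint #3 complete (value=7338); reset -> completed=3 acc=0 shift=0
byte[5]=0x8C cont=1 payload=0x0C: acc |= 12<<0 -> completed=3 acc=12 shift=7
byte[6]=0xB8 cont=1 payload=0x38: acc |= 56<<7 -> completed=3 acc=7180 shift=14

Answer: 3 7180 14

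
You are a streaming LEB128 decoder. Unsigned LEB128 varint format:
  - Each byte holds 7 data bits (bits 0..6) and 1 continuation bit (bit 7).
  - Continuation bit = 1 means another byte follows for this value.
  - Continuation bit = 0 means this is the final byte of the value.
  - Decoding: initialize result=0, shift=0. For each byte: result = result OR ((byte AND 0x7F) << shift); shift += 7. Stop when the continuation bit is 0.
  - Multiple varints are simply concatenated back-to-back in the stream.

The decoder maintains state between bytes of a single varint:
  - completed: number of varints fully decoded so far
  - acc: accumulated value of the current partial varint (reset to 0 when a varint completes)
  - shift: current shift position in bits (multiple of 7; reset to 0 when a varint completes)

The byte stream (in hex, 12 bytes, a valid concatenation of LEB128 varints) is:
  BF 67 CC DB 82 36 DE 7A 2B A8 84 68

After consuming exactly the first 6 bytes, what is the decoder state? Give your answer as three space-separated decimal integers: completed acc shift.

byte[0]=0xBF cont=1 payload=0x3F: acc |= 63<<0 -> completed=0 acc=63 shift=7
byte[1]=0x67 cont=0 payload=0x67: varint #1 complete (value=13247); reset -> completed=1 acc=0 shift=0
byte[2]=0xCC cont=1 payload=0x4C: acc |= 76<<0 -> completed=1 acc=76 shift=7
byte[3]=0xDB cont=1 payload=0x5B: acc |= 91<<7 -> completed=1 acc=11724 shift=14
byte[4]=0x82 cont=1 payload=0x02: acc |= 2<<14 -> completed=1 acc=44492 shift=21
byte[5]=0x36 cont=0 payload=0x36: varint #2 complete (value=113290700); reset -> completed=2 acc=0 shift=0

Answer: 2 0 0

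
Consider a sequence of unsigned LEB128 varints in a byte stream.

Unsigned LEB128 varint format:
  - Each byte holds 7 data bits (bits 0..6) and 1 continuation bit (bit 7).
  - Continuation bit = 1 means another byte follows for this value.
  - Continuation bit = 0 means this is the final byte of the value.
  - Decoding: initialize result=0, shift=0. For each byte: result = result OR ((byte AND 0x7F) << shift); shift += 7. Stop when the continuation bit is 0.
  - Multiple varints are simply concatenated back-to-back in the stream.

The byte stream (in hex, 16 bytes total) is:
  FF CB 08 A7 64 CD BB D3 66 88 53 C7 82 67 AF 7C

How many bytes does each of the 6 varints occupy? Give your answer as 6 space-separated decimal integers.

Answer: 3 2 4 2 3 2

Derivation:
  byte[0]=0xFF cont=1 payload=0x7F=127: acc |= 127<<0 -> acc=127 shift=7
  byte[1]=0xCB cont=1 payload=0x4B=75: acc |= 75<<7 -> acc=9727 shift=14
  byte[2]=0x08 cont=0 payload=0x08=8: acc |= 8<<14 -> acc=140799 shift=21 [end]
Varint 1: bytes[0:3] = FF CB 08 -> value 140799 (3 byte(s))
  byte[3]=0xA7 cont=1 payload=0x27=39: acc |= 39<<0 -> acc=39 shift=7
  byte[4]=0x64 cont=0 payload=0x64=100: acc |= 100<<7 -> acc=12839 shift=14 [end]
Varint 2: bytes[3:5] = A7 64 -> value 12839 (2 byte(s))
  byte[5]=0xCD cont=1 payload=0x4D=77: acc |= 77<<0 -> acc=77 shift=7
  byte[6]=0xBB cont=1 payload=0x3B=59: acc |= 59<<7 -> acc=7629 shift=14
  byte[7]=0xD3 cont=1 payload=0x53=83: acc |= 83<<14 -> acc=1367501 shift=21
  byte[8]=0x66 cont=0 payload=0x66=102: acc |= 102<<21 -> acc=215277005 shift=28 [end]
Varint 3: bytes[5:9] = CD BB D3 66 -> value 215277005 (4 byte(s))
  byte[9]=0x88 cont=1 payload=0x08=8: acc |= 8<<0 -> acc=8 shift=7
  byte[10]=0x53 cont=0 payload=0x53=83: acc |= 83<<7 -> acc=10632 shift=14 [end]
Varint 4: bytes[9:11] = 88 53 -> value 10632 (2 byte(s))
  byte[11]=0xC7 cont=1 payload=0x47=71: acc |= 71<<0 -> acc=71 shift=7
  byte[12]=0x82 cont=1 payload=0x02=2: acc |= 2<<7 -> acc=327 shift=14
  byte[13]=0x67 cont=0 payload=0x67=103: acc |= 103<<14 -> acc=1687879 shift=21 [end]
Varint 5: bytes[11:14] = C7 82 67 -> value 1687879 (3 byte(s))
  byte[14]=0xAF cont=1 payload=0x2F=47: acc |= 47<<0 -> acc=47 shift=7
  byte[15]=0x7C cont=0 payload=0x7C=124: acc |= 124<<7 -> acc=15919 shift=14 [end]
Varint 6: bytes[14:16] = AF 7C -> value 15919 (2 byte(s))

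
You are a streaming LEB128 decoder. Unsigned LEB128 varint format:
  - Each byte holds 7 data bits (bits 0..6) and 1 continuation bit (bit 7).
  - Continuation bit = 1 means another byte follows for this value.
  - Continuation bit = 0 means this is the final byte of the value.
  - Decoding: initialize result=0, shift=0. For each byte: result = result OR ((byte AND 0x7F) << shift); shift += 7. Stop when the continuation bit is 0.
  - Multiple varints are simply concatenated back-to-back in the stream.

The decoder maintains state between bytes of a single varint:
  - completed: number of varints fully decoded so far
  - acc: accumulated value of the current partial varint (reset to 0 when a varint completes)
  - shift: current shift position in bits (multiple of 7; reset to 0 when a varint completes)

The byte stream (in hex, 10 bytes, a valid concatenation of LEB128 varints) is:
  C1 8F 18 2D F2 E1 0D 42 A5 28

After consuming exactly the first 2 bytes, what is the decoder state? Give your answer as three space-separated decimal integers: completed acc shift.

byte[0]=0xC1 cont=1 payload=0x41: acc |= 65<<0 -> completed=0 acc=65 shift=7
byte[1]=0x8F cont=1 payload=0x0F: acc |= 15<<7 -> completed=0 acc=1985 shift=14

Answer: 0 1985 14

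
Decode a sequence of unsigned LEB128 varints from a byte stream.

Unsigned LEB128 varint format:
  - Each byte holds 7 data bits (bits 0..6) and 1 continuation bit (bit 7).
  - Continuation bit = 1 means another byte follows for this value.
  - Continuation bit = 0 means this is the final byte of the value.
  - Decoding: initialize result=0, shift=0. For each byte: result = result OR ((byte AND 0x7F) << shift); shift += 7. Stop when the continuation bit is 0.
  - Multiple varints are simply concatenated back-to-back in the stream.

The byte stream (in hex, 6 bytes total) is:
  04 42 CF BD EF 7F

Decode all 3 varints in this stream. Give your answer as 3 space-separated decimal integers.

Answer: 4 66 268164815

Derivation:
  byte[0]=0x04 cont=0 payload=0x04=4: acc |= 4<<0 -> acc=4 shift=7 [end]
Varint 1: bytes[0:1] = 04 -> value 4 (1 byte(s))
  byte[1]=0x42 cont=0 payload=0x42=66: acc |= 66<<0 -> acc=66 shift=7 [end]
Varint 2: bytes[1:2] = 42 -> value 66 (1 byte(s))
  byte[2]=0xCF cont=1 payload=0x4F=79: acc |= 79<<0 -> acc=79 shift=7
  byte[3]=0xBD cont=1 payload=0x3D=61: acc |= 61<<7 -> acc=7887 shift=14
  byte[4]=0xEF cont=1 payload=0x6F=111: acc |= 111<<14 -> acc=1826511 shift=21
  byte[5]=0x7F cont=0 payload=0x7F=127: acc |= 127<<21 -> acc=268164815 shift=28 [end]
Varint 3: bytes[2:6] = CF BD EF 7F -> value 268164815 (4 byte(s))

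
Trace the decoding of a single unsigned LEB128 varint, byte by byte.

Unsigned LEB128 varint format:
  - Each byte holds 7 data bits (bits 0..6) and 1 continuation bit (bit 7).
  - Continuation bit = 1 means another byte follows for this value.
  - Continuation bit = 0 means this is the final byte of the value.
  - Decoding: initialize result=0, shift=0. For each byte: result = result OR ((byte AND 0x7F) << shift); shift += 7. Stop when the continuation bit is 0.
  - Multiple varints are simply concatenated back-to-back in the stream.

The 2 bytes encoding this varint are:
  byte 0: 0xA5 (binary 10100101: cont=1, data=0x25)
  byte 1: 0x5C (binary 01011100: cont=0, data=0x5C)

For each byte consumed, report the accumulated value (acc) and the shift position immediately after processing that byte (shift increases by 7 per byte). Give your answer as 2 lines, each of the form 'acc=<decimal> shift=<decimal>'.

byte 0=0xA5: payload=0x25=37, contrib = 37<<0 = 37; acc -> 37, shift -> 7
byte 1=0x5C: payload=0x5C=92, contrib = 92<<7 = 11776; acc -> 11813, shift -> 14

Answer: acc=37 shift=7
acc=11813 shift=14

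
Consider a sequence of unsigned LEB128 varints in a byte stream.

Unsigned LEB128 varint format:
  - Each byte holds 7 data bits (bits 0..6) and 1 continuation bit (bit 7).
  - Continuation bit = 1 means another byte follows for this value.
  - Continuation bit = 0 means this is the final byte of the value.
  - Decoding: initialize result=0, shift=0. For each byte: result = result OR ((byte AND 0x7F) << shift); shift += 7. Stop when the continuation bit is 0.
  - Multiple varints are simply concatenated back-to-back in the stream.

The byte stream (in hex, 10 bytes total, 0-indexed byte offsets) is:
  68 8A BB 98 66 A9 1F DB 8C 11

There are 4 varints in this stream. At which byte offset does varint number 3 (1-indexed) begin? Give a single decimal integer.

  byte[0]=0x68 cont=0 payload=0x68=104: acc |= 104<<0 -> acc=104 shift=7 [end]
Varint 1: bytes[0:1] = 68 -> value 104 (1 byte(s))
  byte[1]=0x8A cont=1 payload=0x0A=10: acc |= 10<<0 -> acc=10 shift=7
  byte[2]=0xBB cont=1 payload=0x3B=59: acc |= 59<<7 -> acc=7562 shift=14
  byte[3]=0x98 cont=1 payload=0x18=24: acc |= 24<<14 -> acc=400778 shift=21
  byte[4]=0x66 cont=0 payload=0x66=102: acc |= 102<<21 -> acc=214310282 shift=28 [end]
Varint 2: bytes[1:5] = 8A BB 98 66 -> value 214310282 (4 byte(s))
  byte[5]=0xA9 cont=1 payload=0x29=41: acc |= 41<<0 -> acc=41 shift=7
  byte[6]=0x1F cont=0 payload=0x1F=31: acc |= 31<<7 -> acc=4009 shift=14 [end]
Varint 3: bytes[5:7] = A9 1F -> value 4009 (2 byte(s))
  byte[7]=0xDB cont=1 payload=0x5B=91: acc |= 91<<0 -> acc=91 shift=7
  byte[8]=0x8C cont=1 payload=0x0C=12: acc |= 12<<7 -> acc=1627 shift=14
  byte[9]=0x11 cont=0 payload=0x11=17: acc |= 17<<14 -> acc=280155 shift=21 [end]
Varint 4: bytes[7:10] = DB 8C 11 -> value 280155 (3 byte(s))

Answer: 5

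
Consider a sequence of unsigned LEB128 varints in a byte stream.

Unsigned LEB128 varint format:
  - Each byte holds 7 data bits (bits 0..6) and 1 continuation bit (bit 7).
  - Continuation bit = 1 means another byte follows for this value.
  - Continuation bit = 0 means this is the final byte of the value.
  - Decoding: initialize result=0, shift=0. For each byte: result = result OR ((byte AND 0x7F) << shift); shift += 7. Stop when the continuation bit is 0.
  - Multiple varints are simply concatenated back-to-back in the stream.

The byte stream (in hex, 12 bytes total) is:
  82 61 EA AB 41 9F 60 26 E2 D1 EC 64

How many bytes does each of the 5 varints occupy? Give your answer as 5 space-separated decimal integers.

  byte[0]=0x82 cont=1 payload=0x02=2: acc |= 2<<0 -> acc=2 shift=7
  byte[1]=0x61 cont=0 payload=0x61=97: acc |= 97<<7 -> acc=12418 shift=14 [end]
Varint 1: bytes[0:2] = 82 61 -> value 12418 (2 byte(s))
  byte[2]=0xEA cont=1 payload=0x6A=106: acc |= 106<<0 -> acc=106 shift=7
  byte[3]=0xAB cont=1 payload=0x2B=43: acc |= 43<<7 -> acc=5610 shift=14
  byte[4]=0x41 cont=0 payload=0x41=65: acc |= 65<<14 -> acc=1070570 shift=21 [end]
Varint 2: bytes[2:5] = EA AB 41 -> value 1070570 (3 byte(s))
  byte[5]=0x9F cont=1 payload=0x1F=31: acc |= 31<<0 -> acc=31 shift=7
  byte[6]=0x60 cont=0 payload=0x60=96: acc |= 96<<7 -> acc=12319 shift=14 [end]
Varint 3: bytes[5:7] = 9F 60 -> value 12319 (2 byte(s))
  byte[7]=0x26 cont=0 payload=0x26=38: acc |= 38<<0 -> acc=38 shift=7 [end]
Varint 4: bytes[7:8] = 26 -> value 38 (1 byte(s))
  byte[8]=0xE2 cont=1 payload=0x62=98: acc |= 98<<0 -> acc=98 shift=7
  byte[9]=0xD1 cont=1 payload=0x51=81: acc |= 81<<7 -> acc=10466 shift=14
  byte[10]=0xEC cont=1 payload=0x6C=108: acc |= 108<<14 -> acc=1779938 shift=21
  byte[11]=0x64 cont=0 payload=0x64=100: acc |= 100<<21 -> acc=211495138 shift=28 [end]
Varint 5: bytes[8:12] = E2 D1 EC 64 -> value 211495138 (4 byte(s))

Answer: 2 3 2 1 4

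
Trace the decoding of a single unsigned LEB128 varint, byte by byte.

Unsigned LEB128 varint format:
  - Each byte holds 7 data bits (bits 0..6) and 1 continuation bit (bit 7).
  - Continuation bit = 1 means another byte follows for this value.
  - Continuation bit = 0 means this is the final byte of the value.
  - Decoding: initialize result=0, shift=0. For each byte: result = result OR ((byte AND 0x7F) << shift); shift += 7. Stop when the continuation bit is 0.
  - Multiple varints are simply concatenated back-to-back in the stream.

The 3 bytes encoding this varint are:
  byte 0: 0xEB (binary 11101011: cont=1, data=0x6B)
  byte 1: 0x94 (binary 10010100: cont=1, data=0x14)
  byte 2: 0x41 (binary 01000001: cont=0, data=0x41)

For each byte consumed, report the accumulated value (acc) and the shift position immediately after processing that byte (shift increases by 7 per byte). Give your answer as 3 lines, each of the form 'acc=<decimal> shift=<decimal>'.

byte 0=0xEB: payload=0x6B=107, contrib = 107<<0 = 107; acc -> 107, shift -> 7
byte 1=0x94: payload=0x14=20, contrib = 20<<7 = 2560; acc -> 2667, shift -> 14
byte 2=0x41: payload=0x41=65, contrib = 65<<14 = 1064960; acc -> 1067627, shift -> 21

Answer: acc=107 shift=7
acc=2667 shift=14
acc=1067627 shift=21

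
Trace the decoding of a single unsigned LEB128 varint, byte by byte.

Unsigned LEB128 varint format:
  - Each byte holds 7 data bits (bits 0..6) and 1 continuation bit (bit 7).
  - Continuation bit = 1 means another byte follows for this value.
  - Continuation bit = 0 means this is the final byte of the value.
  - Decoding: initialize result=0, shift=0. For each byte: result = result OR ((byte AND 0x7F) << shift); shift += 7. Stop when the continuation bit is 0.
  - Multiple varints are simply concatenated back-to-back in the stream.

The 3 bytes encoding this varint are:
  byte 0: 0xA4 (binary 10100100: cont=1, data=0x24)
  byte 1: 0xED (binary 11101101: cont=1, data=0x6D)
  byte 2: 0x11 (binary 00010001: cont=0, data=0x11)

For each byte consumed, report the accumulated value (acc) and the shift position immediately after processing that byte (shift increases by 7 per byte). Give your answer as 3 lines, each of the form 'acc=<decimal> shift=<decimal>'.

byte 0=0xA4: payload=0x24=36, contrib = 36<<0 = 36; acc -> 36, shift -> 7
byte 1=0xED: payload=0x6D=109, contrib = 109<<7 = 13952; acc -> 13988, shift -> 14
byte 2=0x11: payload=0x11=17, contrib = 17<<14 = 278528; acc -> 292516, shift -> 21

Answer: acc=36 shift=7
acc=13988 shift=14
acc=292516 shift=21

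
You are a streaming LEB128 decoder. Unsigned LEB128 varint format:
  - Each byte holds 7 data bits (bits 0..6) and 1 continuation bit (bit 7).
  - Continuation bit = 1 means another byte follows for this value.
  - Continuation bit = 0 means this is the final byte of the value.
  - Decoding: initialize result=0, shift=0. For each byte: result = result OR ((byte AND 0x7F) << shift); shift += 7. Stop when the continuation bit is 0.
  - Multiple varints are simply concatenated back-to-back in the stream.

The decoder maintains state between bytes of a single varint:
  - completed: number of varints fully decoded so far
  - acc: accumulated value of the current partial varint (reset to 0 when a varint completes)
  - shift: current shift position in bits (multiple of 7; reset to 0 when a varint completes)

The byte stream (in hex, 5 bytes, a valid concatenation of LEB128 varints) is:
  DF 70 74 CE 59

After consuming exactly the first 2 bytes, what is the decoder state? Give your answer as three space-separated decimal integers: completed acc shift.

byte[0]=0xDF cont=1 payload=0x5F: acc |= 95<<0 -> completed=0 acc=95 shift=7
byte[1]=0x70 cont=0 payload=0x70: varint #1 complete (value=14431); reset -> completed=1 acc=0 shift=0

Answer: 1 0 0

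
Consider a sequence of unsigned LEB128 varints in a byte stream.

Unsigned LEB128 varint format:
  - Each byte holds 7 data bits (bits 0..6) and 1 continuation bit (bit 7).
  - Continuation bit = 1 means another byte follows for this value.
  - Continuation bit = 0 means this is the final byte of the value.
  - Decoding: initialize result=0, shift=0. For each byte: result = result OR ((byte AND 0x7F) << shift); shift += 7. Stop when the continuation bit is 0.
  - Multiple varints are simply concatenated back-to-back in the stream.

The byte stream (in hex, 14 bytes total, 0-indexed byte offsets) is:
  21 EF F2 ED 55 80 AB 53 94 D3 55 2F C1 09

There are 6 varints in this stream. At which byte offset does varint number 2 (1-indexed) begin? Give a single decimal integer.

Answer: 1

Derivation:
  byte[0]=0x21 cont=0 payload=0x21=33: acc |= 33<<0 -> acc=33 shift=7 [end]
Varint 1: bytes[0:1] = 21 -> value 33 (1 byte(s))
  byte[1]=0xEF cont=1 payload=0x6F=111: acc |= 111<<0 -> acc=111 shift=7
  byte[2]=0xF2 cont=1 payload=0x72=114: acc |= 114<<7 -> acc=14703 shift=14
  byte[3]=0xED cont=1 payload=0x6D=109: acc |= 109<<14 -> acc=1800559 shift=21
  byte[4]=0x55 cont=0 payload=0x55=85: acc |= 85<<21 -> acc=180058479 shift=28 [end]
Varint 2: bytes[1:5] = EF F2 ED 55 -> value 180058479 (4 byte(s))
  byte[5]=0x80 cont=1 payload=0x00=0: acc |= 0<<0 -> acc=0 shift=7
  byte[6]=0xAB cont=1 payload=0x2B=43: acc |= 43<<7 -> acc=5504 shift=14
  byte[7]=0x53 cont=0 payload=0x53=83: acc |= 83<<14 -> acc=1365376 shift=21 [end]
Varint 3: bytes[5:8] = 80 AB 53 -> value 1365376 (3 byte(s))
  byte[8]=0x94 cont=1 payload=0x14=20: acc |= 20<<0 -> acc=20 shift=7
  byte[9]=0xD3 cont=1 payload=0x53=83: acc |= 83<<7 -> acc=10644 shift=14
  byte[10]=0x55 cont=0 payload=0x55=85: acc |= 85<<14 -> acc=1403284 shift=21 [end]
Varint 4: bytes[8:11] = 94 D3 55 -> value 1403284 (3 byte(s))
  byte[11]=0x2F cont=0 payload=0x2F=47: acc |= 47<<0 -> acc=47 shift=7 [end]
Varint 5: bytes[11:12] = 2F -> value 47 (1 byte(s))
  byte[12]=0xC1 cont=1 payload=0x41=65: acc |= 65<<0 -> acc=65 shift=7
  byte[13]=0x09 cont=0 payload=0x09=9: acc |= 9<<7 -> acc=1217 shift=14 [end]
Varint 6: bytes[12:14] = C1 09 -> value 1217 (2 byte(s))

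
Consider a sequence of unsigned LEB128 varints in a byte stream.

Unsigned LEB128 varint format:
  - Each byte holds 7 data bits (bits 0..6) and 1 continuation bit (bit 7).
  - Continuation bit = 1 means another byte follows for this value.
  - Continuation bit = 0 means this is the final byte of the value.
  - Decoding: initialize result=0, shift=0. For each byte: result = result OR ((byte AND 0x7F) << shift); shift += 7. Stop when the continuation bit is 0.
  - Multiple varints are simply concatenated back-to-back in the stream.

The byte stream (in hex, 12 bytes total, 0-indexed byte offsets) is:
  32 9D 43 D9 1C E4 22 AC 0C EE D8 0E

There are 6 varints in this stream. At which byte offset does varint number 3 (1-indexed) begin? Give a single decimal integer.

Answer: 3

Derivation:
  byte[0]=0x32 cont=0 payload=0x32=50: acc |= 50<<0 -> acc=50 shift=7 [end]
Varint 1: bytes[0:1] = 32 -> value 50 (1 byte(s))
  byte[1]=0x9D cont=1 payload=0x1D=29: acc |= 29<<0 -> acc=29 shift=7
  byte[2]=0x43 cont=0 payload=0x43=67: acc |= 67<<7 -> acc=8605 shift=14 [end]
Varint 2: bytes[1:3] = 9D 43 -> value 8605 (2 byte(s))
  byte[3]=0xD9 cont=1 payload=0x59=89: acc |= 89<<0 -> acc=89 shift=7
  byte[4]=0x1C cont=0 payload=0x1C=28: acc |= 28<<7 -> acc=3673 shift=14 [end]
Varint 3: bytes[3:5] = D9 1C -> value 3673 (2 byte(s))
  byte[5]=0xE4 cont=1 payload=0x64=100: acc |= 100<<0 -> acc=100 shift=7
  byte[6]=0x22 cont=0 payload=0x22=34: acc |= 34<<7 -> acc=4452 shift=14 [end]
Varint 4: bytes[5:7] = E4 22 -> value 4452 (2 byte(s))
  byte[7]=0xAC cont=1 payload=0x2C=44: acc |= 44<<0 -> acc=44 shift=7
  byte[8]=0x0C cont=0 payload=0x0C=12: acc |= 12<<7 -> acc=1580 shift=14 [end]
Varint 5: bytes[7:9] = AC 0C -> value 1580 (2 byte(s))
  byte[9]=0xEE cont=1 payload=0x6E=110: acc |= 110<<0 -> acc=110 shift=7
  byte[10]=0xD8 cont=1 payload=0x58=88: acc |= 88<<7 -> acc=11374 shift=14
  byte[11]=0x0E cont=0 payload=0x0E=14: acc |= 14<<14 -> acc=240750 shift=21 [end]
Varint 6: bytes[9:12] = EE D8 0E -> value 240750 (3 byte(s))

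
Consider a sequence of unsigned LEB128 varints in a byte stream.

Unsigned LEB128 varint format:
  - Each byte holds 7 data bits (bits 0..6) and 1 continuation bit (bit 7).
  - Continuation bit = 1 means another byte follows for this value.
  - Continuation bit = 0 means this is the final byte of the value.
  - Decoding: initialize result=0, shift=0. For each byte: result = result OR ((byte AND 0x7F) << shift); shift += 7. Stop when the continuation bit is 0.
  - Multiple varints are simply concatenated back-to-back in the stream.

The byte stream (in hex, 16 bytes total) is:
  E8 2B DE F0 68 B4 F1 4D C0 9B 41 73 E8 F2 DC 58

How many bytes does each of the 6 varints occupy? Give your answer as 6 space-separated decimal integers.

Answer: 2 3 3 3 1 4

Derivation:
  byte[0]=0xE8 cont=1 payload=0x68=104: acc |= 104<<0 -> acc=104 shift=7
  byte[1]=0x2B cont=0 payload=0x2B=43: acc |= 43<<7 -> acc=5608 shift=14 [end]
Varint 1: bytes[0:2] = E8 2B -> value 5608 (2 byte(s))
  byte[2]=0xDE cont=1 payload=0x5E=94: acc |= 94<<0 -> acc=94 shift=7
  byte[3]=0xF0 cont=1 payload=0x70=112: acc |= 112<<7 -> acc=14430 shift=14
  byte[4]=0x68 cont=0 payload=0x68=104: acc |= 104<<14 -> acc=1718366 shift=21 [end]
Varint 2: bytes[2:5] = DE F0 68 -> value 1718366 (3 byte(s))
  byte[5]=0xB4 cont=1 payload=0x34=52: acc |= 52<<0 -> acc=52 shift=7
  byte[6]=0xF1 cont=1 payload=0x71=113: acc |= 113<<7 -> acc=14516 shift=14
  byte[7]=0x4D cont=0 payload=0x4D=77: acc |= 77<<14 -> acc=1276084 shift=21 [end]
Varint 3: bytes[5:8] = B4 F1 4D -> value 1276084 (3 byte(s))
  byte[8]=0xC0 cont=1 payload=0x40=64: acc |= 64<<0 -> acc=64 shift=7
  byte[9]=0x9B cont=1 payload=0x1B=27: acc |= 27<<7 -> acc=3520 shift=14
  byte[10]=0x41 cont=0 payload=0x41=65: acc |= 65<<14 -> acc=1068480 shift=21 [end]
Varint 4: bytes[8:11] = C0 9B 41 -> value 1068480 (3 byte(s))
  byte[11]=0x73 cont=0 payload=0x73=115: acc |= 115<<0 -> acc=115 shift=7 [end]
Varint 5: bytes[11:12] = 73 -> value 115 (1 byte(s))
  byte[12]=0xE8 cont=1 payload=0x68=104: acc |= 104<<0 -> acc=104 shift=7
  byte[13]=0xF2 cont=1 payload=0x72=114: acc |= 114<<7 -> acc=14696 shift=14
  byte[14]=0xDC cont=1 payload=0x5C=92: acc |= 92<<14 -> acc=1522024 shift=21
  byte[15]=0x58 cont=0 payload=0x58=88: acc |= 88<<21 -> acc=186071400 shift=28 [end]
Varint 6: bytes[12:16] = E8 F2 DC 58 -> value 186071400 (4 byte(s))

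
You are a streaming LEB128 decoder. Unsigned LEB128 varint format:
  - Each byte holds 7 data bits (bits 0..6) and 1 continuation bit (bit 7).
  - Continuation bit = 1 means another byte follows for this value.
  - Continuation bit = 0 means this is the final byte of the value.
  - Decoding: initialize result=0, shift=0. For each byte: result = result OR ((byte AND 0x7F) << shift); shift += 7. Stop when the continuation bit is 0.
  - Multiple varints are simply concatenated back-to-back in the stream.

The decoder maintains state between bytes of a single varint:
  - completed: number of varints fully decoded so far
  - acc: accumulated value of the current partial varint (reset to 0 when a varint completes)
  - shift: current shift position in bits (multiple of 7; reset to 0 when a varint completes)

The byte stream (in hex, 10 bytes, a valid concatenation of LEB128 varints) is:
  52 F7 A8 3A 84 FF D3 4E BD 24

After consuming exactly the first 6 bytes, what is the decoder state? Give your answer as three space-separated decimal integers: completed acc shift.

Answer: 2 16260 14

Derivation:
byte[0]=0x52 cont=0 payload=0x52: varint #1 complete (value=82); reset -> completed=1 acc=0 shift=0
byte[1]=0xF7 cont=1 payload=0x77: acc |= 119<<0 -> completed=1 acc=119 shift=7
byte[2]=0xA8 cont=1 payload=0x28: acc |= 40<<7 -> completed=1 acc=5239 shift=14
byte[3]=0x3A cont=0 payload=0x3A: varint #2 complete (value=955511); reset -> completed=2 acc=0 shift=0
byte[4]=0x84 cont=1 payload=0x04: acc |= 4<<0 -> completed=2 acc=4 shift=7
byte[5]=0xFF cont=1 payload=0x7F: acc |= 127<<7 -> completed=2 acc=16260 shift=14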